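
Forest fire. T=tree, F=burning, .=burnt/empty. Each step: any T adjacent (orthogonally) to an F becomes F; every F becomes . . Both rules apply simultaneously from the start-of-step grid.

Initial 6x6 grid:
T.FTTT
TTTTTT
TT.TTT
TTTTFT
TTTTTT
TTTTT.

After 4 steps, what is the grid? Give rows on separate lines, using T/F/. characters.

Step 1: 6 trees catch fire, 2 burn out
  T..FTT
  TTFTTT
  TT.TFT
  TTTF.F
  TTTTFT
  TTTTT.
Step 2: 10 trees catch fire, 6 burn out
  T...FT
  TF.FFT
  TT.F.F
  TTF...
  TTTF.F
  TTTTF.
Step 3: 7 trees catch fire, 10 burn out
  T....F
  F....F
  TF....
  TF....
  TTF...
  TTTF..
Step 4: 5 trees catch fire, 7 burn out
  F.....
  ......
  F.....
  F.....
  TF....
  TTF...

F.....
......
F.....
F.....
TF....
TTF...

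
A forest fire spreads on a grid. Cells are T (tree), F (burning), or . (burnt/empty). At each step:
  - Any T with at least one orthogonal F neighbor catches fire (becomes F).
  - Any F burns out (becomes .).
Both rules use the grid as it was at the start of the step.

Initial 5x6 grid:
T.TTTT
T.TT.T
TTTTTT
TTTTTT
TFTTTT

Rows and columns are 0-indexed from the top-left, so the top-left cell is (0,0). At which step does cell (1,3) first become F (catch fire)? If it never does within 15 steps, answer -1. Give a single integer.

Step 1: cell (1,3)='T' (+3 fires, +1 burnt)
Step 2: cell (1,3)='T' (+4 fires, +3 burnt)
Step 3: cell (1,3)='T' (+4 fires, +4 burnt)
Step 4: cell (1,3)='T' (+5 fires, +4 burnt)
Step 5: cell (1,3)='F' (+5 fires, +5 burnt)
  -> target ignites at step 5
Step 6: cell (1,3)='.' (+2 fires, +5 burnt)
Step 7: cell (1,3)='.' (+2 fires, +2 burnt)
Step 8: cell (1,3)='.' (+1 fires, +2 burnt)
Step 9: cell (1,3)='.' (+0 fires, +1 burnt)
  fire out at step 9

5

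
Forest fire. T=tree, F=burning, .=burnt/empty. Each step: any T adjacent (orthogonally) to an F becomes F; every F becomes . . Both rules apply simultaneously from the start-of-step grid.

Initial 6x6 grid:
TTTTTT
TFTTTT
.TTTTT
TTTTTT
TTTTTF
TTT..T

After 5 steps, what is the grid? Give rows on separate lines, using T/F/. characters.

Step 1: 7 trees catch fire, 2 burn out
  TFTTTT
  F.FTTT
  .FTTTT
  TTTTTF
  TTTTF.
  TTT..F
Step 2: 8 trees catch fire, 7 burn out
  F.FTTT
  ...FTT
  ..FTTF
  TFTTF.
  TTTF..
  TTT...
Step 3: 10 trees catch fire, 8 burn out
  ...FTT
  ....FF
  ...FF.
  F.FF..
  TFF...
  TTT...
Step 4: 5 trees catch fire, 10 burn out
  ....FF
  ......
  ......
  ......
  F.....
  TFF...
Step 5: 1 trees catch fire, 5 burn out
  ......
  ......
  ......
  ......
  ......
  F.....

......
......
......
......
......
F.....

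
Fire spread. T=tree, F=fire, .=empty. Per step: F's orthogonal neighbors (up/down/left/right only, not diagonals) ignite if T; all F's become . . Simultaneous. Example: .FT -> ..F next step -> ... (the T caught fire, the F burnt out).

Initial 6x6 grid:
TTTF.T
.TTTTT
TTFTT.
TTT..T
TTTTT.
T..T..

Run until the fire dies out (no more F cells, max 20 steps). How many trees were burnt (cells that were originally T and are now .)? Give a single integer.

Answer: 23

Derivation:
Step 1: +6 fires, +2 burnt (F count now 6)
Step 2: +7 fires, +6 burnt (F count now 7)
Step 3: +5 fires, +7 burnt (F count now 5)
Step 4: +4 fires, +5 burnt (F count now 4)
Step 5: +1 fires, +4 burnt (F count now 1)
Step 6: +0 fires, +1 burnt (F count now 0)
Fire out after step 6
Initially T: 24, now '.': 35
Total burnt (originally-T cells now '.'): 23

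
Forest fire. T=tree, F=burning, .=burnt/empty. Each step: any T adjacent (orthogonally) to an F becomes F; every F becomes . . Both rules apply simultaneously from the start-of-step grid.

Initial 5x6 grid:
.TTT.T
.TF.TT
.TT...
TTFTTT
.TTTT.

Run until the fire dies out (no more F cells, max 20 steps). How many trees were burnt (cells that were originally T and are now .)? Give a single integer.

Answer: 15

Derivation:
Step 1: +6 fires, +2 burnt (F count now 6)
Step 2: +7 fires, +6 burnt (F count now 7)
Step 3: +2 fires, +7 burnt (F count now 2)
Step 4: +0 fires, +2 burnt (F count now 0)
Fire out after step 4
Initially T: 18, now '.': 27
Total burnt (originally-T cells now '.'): 15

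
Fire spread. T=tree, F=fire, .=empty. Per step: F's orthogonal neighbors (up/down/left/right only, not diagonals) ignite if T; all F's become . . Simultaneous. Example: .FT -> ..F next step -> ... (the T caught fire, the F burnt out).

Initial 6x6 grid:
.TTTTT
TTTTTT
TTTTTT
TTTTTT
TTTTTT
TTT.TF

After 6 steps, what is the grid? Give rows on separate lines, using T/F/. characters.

Step 1: 2 trees catch fire, 1 burn out
  .TTTTT
  TTTTTT
  TTTTTT
  TTTTTT
  TTTTTF
  TTT.F.
Step 2: 2 trees catch fire, 2 burn out
  .TTTTT
  TTTTTT
  TTTTTT
  TTTTTF
  TTTTF.
  TTT...
Step 3: 3 trees catch fire, 2 burn out
  .TTTTT
  TTTTTT
  TTTTTF
  TTTTF.
  TTTF..
  TTT...
Step 4: 4 trees catch fire, 3 burn out
  .TTTTT
  TTTTTF
  TTTTF.
  TTTF..
  TTF...
  TTT...
Step 5: 6 trees catch fire, 4 burn out
  .TTTTF
  TTTTF.
  TTTF..
  TTF...
  TF....
  TTF...
Step 6: 6 trees catch fire, 6 burn out
  .TTTF.
  TTTF..
  TTF...
  TF....
  F.....
  TF....

.TTTF.
TTTF..
TTF...
TF....
F.....
TF....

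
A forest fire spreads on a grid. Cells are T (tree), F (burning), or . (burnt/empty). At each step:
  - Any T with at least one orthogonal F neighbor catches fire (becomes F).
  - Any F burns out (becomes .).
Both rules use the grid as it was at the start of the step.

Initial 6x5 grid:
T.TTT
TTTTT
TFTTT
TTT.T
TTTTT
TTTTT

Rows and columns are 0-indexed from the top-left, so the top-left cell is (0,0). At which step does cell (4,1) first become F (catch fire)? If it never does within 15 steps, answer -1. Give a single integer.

Step 1: cell (4,1)='T' (+4 fires, +1 burnt)
Step 2: cell (4,1)='F' (+6 fires, +4 burnt)
  -> target ignites at step 2
Step 3: cell (4,1)='.' (+7 fires, +6 burnt)
Step 4: cell (4,1)='.' (+6 fires, +7 burnt)
Step 5: cell (4,1)='.' (+3 fires, +6 burnt)
Step 6: cell (4,1)='.' (+1 fires, +3 burnt)
Step 7: cell (4,1)='.' (+0 fires, +1 burnt)
  fire out at step 7

2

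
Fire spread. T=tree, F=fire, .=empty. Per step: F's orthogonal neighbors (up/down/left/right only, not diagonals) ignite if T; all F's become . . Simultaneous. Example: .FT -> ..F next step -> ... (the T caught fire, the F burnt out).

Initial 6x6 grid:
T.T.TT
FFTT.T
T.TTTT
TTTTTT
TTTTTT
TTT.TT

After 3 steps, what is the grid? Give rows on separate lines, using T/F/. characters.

Step 1: 3 trees catch fire, 2 burn out
  F.T.TT
  ..FT.T
  F.TTTT
  TTTTTT
  TTTTTT
  TTT.TT
Step 2: 4 trees catch fire, 3 burn out
  ..F.TT
  ...F.T
  ..FTTT
  FTTTTT
  TTTTTT
  TTT.TT
Step 3: 4 trees catch fire, 4 burn out
  ....TT
  .....T
  ...FTT
  .FFTTT
  FTTTTT
  TTT.TT

....TT
.....T
...FTT
.FFTTT
FTTTTT
TTT.TT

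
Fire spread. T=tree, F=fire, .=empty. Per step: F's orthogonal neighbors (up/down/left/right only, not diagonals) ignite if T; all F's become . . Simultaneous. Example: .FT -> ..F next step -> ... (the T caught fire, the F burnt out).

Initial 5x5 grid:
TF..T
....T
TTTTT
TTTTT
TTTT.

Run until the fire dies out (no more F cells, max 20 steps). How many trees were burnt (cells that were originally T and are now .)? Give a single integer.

Answer: 1

Derivation:
Step 1: +1 fires, +1 burnt (F count now 1)
Step 2: +0 fires, +1 burnt (F count now 0)
Fire out after step 2
Initially T: 17, now '.': 9
Total burnt (originally-T cells now '.'): 1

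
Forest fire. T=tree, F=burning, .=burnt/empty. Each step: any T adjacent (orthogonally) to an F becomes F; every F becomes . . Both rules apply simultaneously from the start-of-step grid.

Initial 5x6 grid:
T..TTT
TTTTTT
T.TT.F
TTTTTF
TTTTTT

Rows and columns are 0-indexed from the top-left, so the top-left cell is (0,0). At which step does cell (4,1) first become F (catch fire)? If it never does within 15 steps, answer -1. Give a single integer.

Step 1: cell (4,1)='T' (+3 fires, +2 burnt)
Step 2: cell (4,1)='T' (+4 fires, +3 burnt)
Step 3: cell (4,1)='T' (+5 fires, +4 burnt)
Step 4: cell (4,1)='T' (+5 fires, +5 burnt)
Step 5: cell (4,1)='F' (+3 fires, +5 burnt)
  -> target ignites at step 5
Step 6: cell (4,1)='.' (+3 fires, +3 burnt)
Step 7: cell (4,1)='.' (+1 fires, +3 burnt)
Step 8: cell (4,1)='.' (+0 fires, +1 burnt)
  fire out at step 8

5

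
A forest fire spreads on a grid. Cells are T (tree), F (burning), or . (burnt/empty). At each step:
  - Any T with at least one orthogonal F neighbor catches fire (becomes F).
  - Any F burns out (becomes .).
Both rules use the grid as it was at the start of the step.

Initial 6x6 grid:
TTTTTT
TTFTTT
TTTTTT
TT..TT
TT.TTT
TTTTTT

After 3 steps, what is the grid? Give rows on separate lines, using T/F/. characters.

Step 1: 4 trees catch fire, 1 burn out
  TTFTTT
  TF.FTT
  TTFTTT
  TT..TT
  TT.TTT
  TTTTTT
Step 2: 6 trees catch fire, 4 burn out
  TF.FTT
  F...FT
  TF.FTT
  TT..TT
  TT.TTT
  TTTTTT
Step 3: 6 trees catch fire, 6 burn out
  F...FT
  .....F
  F...FT
  TF..TT
  TT.TTT
  TTTTTT

F...FT
.....F
F...FT
TF..TT
TT.TTT
TTTTTT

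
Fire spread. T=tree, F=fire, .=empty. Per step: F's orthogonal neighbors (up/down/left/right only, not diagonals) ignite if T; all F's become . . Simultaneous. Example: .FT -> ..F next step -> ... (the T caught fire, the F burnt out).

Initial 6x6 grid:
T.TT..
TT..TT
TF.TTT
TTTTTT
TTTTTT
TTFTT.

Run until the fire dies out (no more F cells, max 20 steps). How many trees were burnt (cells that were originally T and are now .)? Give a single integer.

Step 1: +6 fires, +2 burnt (F count now 6)
Step 2: +7 fires, +6 burnt (F count now 7)
Step 3: +4 fires, +7 burnt (F count now 4)
Step 4: +3 fires, +4 burnt (F count now 3)
Step 5: +2 fires, +3 burnt (F count now 2)
Step 6: +2 fires, +2 burnt (F count now 2)
Step 7: +1 fires, +2 burnt (F count now 1)
Step 8: +0 fires, +1 burnt (F count now 0)
Fire out after step 8
Initially T: 27, now '.': 34
Total burnt (originally-T cells now '.'): 25

Answer: 25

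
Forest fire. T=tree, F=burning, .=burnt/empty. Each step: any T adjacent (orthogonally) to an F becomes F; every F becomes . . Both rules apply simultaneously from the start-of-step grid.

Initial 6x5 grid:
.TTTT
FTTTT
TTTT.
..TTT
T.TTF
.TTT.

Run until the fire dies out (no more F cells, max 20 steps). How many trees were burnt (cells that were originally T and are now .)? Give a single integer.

Answer: 20

Derivation:
Step 1: +4 fires, +2 burnt (F count now 4)
Step 2: +6 fires, +4 burnt (F count now 6)
Step 3: +6 fires, +6 burnt (F count now 6)
Step 4: +3 fires, +6 burnt (F count now 3)
Step 5: +1 fires, +3 burnt (F count now 1)
Step 6: +0 fires, +1 burnt (F count now 0)
Fire out after step 6
Initially T: 21, now '.': 29
Total burnt (originally-T cells now '.'): 20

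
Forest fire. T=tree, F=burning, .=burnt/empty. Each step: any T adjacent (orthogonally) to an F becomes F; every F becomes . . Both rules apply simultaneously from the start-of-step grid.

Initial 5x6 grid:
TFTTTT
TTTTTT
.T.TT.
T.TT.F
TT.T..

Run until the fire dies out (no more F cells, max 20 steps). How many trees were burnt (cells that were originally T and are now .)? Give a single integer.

Step 1: +3 fires, +2 burnt (F count now 3)
Step 2: +4 fires, +3 burnt (F count now 4)
Step 3: +2 fires, +4 burnt (F count now 2)
Step 4: +3 fires, +2 burnt (F count now 3)
Step 5: +3 fires, +3 burnt (F count now 3)
Step 6: +2 fires, +3 burnt (F count now 2)
Step 7: +0 fires, +2 burnt (F count now 0)
Fire out after step 7
Initially T: 20, now '.': 27
Total burnt (originally-T cells now '.'): 17

Answer: 17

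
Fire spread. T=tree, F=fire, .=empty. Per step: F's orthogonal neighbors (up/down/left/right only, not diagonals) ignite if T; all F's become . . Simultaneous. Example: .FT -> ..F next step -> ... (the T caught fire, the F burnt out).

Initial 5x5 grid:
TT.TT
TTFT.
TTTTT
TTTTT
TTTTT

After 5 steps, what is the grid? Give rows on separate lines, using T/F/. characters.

Step 1: 3 trees catch fire, 1 burn out
  TT.TT
  TF.F.
  TTFTT
  TTTTT
  TTTTT
Step 2: 6 trees catch fire, 3 burn out
  TF.FT
  F....
  TF.FT
  TTFTT
  TTTTT
Step 3: 7 trees catch fire, 6 burn out
  F...F
  .....
  F...F
  TF.FT
  TTFTT
Step 4: 4 trees catch fire, 7 burn out
  .....
  .....
  .....
  F...F
  TF.FT
Step 5: 2 trees catch fire, 4 burn out
  .....
  .....
  .....
  .....
  F...F

.....
.....
.....
.....
F...F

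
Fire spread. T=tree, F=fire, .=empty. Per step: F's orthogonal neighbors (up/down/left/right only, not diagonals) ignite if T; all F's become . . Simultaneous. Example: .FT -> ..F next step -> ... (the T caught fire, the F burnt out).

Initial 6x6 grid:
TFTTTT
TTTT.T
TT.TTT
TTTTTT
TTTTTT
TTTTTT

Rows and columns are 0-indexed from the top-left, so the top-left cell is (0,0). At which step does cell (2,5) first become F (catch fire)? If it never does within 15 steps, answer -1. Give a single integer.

Step 1: cell (2,5)='T' (+3 fires, +1 burnt)
Step 2: cell (2,5)='T' (+4 fires, +3 burnt)
Step 3: cell (2,5)='T' (+4 fires, +4 burnt)
Step 4: cell (2,5)='T' (+5 fires, +4 burnt)
Step 5: cell (2,5)='T' (+6 fires, +5 burnt)
Step 6: cell (2,5)='F' (+5 fires, +6 burnt)
  -> target ignites at step 6
Step 7: cell (2,5)='.' (+3 fires, +5 burnt)
Step 8: cell (2,5)='.' (+2 fires, +3 burnt)
Step 9: cell (2,5)='.' (+1 fires, +2 burnt)
Step 10: cell (2,5)='.' (+0 fires, +1 burnt)
  fire out at step 10

6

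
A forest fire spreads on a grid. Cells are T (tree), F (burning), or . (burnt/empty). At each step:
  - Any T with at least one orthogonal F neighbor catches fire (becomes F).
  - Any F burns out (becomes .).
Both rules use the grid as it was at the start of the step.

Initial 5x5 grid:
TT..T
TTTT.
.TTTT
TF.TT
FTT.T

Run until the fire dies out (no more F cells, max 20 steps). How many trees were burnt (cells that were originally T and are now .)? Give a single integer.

Answer: 16

Derivation:
Step 1: +3 fires, +2 burnt (F count now 3)
Step 2: +3 fires, +3 burnt (F count now 3)
Step 3: +4 fires, +3 burnt (F count now 4)
Step 4: +4 fires, +4 burnt (F count now 4)
Step 5: +1 fires, +4 burnt (F count now 1)
Step 6: +1 fires, +1 burnt (F count now 1)
Step 7: +0 fires, +1 burnt (F count now 0)
Fire out after step 7
Initially T: 17, now '.': 24
Total burnt (originally-T cells now '.'): 16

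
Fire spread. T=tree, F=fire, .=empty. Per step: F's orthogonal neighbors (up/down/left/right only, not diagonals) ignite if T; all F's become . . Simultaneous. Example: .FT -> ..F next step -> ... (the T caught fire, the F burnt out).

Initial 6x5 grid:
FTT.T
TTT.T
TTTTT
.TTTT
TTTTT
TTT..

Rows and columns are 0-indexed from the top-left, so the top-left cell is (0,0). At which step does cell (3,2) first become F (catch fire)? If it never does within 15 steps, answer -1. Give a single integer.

Step 1: cell (3,2)='T' (+2 fires, +1 burnt)
Step 2: cell (3,2)='T' (+3 fires, +2 burnt)
Step 3: cell (3,2)='T' (+2 fires, +3 burnt)
Step 4: cell (3,2)='T' (+2 fires, +2 burnt)
Step 5: cell (3,2)='F' (+3 fires, +2 burnt)
  -> target ignites at step 5
Step 6: cell (3,2)='.' (+5 fires, +3 burnt)
Step 7: cell (3,2)='.' (+5 fires, +5 burnt)
Step 8: cell (3,2)='.' (+2 fires, +5 burnt)
Step 9: cell (3,2)='.' (+0 fires, +2 burnt)
  fire out at step 9

5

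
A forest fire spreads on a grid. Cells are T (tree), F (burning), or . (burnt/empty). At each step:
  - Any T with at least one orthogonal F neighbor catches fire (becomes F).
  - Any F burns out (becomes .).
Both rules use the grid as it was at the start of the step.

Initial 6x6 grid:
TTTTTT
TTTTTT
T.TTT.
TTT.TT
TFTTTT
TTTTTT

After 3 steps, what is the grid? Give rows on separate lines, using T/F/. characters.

Step 1: 4 trees catch fire, 1 burn out
  TTTTTT
  TTTTTT
  T.TTT.
  TFT.TT
  F.FTTT
  TFTTTT
Step 2: 5 trees catch fire, 4 burn out
  TTTTTT
  TTTTTT
  T.TTT.
  F.F.TT
  ...FTT
  F.FTTT
Step 3: 4 trees catch fire, 5 burn out
  TTTTTT
  TTTTTT
  F.FTT.
  ....TT
  ....FT
  ...FTT

TTTTTT
TTTTTT
F.FTT.
....TT
....FT
...FTT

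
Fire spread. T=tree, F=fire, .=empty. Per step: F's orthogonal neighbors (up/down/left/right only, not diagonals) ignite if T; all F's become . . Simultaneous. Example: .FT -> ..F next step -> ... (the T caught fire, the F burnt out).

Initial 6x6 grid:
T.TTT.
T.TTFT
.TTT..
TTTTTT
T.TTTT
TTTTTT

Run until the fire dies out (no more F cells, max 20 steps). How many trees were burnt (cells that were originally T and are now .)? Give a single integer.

Step 1: +3 fires, +1 burnt (F count now 3)
Step 2: +3 fires, +3 burnt (F count now 3)
Step 3: +3 fires, +3 burnt (F count now 3)
Step 4: +4 fires, +3 burnt (F count now 4)
Step 5: +5 fires, +4 burnt (F count now 5)
Step 6: +4 fires, +5 burnt (F count now 4)
Step 7: +3 fires, +4 burnt (F count now 3)
Step 8: +1 fires, +3 burnt (F count now 1)
Step 9: +0 fires, +1 burnt (F count now 0)
Fire out after step 9
Initially T: 28, now '.': 34
Total burnt (originally-T cells now '.'): 26

Answer: 26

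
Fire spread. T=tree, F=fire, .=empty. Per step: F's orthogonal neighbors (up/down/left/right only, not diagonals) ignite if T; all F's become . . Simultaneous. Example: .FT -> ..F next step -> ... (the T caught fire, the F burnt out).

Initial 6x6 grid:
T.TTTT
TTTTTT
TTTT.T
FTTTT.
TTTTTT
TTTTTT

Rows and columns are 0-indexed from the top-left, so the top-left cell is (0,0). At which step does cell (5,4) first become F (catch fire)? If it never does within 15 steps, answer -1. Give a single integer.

Step 1: cell (5,4)='T' (+3 fires, +1 burnt)
Step 2: cell (5,4)='T' (+5 fires, +3 burnt)
Step 3: cell (5,4)='T' (+6 fires, +5 burnt)
Step 4: cell (5,4)='T' (+5 fires, +6 burnt)
Step 5: cell (5,4)='T' (+4 fires, +5 burnt)
Step 6: cell (5,4)='F' (+4 fires, +4 burnt)
  -> target ignites at step 6
Step 7: cell (5,4)='.' (+3 fires, +4 burnt)
Step 8: cell (5,4)='.' (+2 fires, +3 burnt)
Step 9: cell (5,4)='.' (+0 fires, +2 burnt)
  fire out at step 9

6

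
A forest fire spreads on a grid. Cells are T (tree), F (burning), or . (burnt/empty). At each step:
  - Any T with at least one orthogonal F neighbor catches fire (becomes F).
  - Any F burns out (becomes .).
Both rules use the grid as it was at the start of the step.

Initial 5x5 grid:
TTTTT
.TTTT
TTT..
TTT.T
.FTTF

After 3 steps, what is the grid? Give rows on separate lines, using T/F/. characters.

Step 1: 4 trees catch fire, 2 burn out
  TTTTT
  .TTTT
  TTT..
  TFT.F
  ..FF.
Step 2: 3 trees catch fire, 4 burn out
  TTTTT
  .TTTT
  TFT..
  F.F..
  .....
Step 3: 3 trees catch fire, 3 burn out
  TTTTT
  .FTTT
  F.F..
  .....
  .....

TTTTT
.FTTT
F.F..
.....
.....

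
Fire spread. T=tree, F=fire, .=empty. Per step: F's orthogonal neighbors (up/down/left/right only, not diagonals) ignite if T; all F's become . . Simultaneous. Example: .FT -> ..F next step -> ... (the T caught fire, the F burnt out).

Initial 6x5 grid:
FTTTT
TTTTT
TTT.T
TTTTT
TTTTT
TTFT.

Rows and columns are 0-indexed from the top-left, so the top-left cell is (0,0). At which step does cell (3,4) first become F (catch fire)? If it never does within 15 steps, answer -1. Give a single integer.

Step 1: cell (3,4)='T' (+5 fires, +2 burnt)
Step 2: cell (3,4)='T' (+7 fires, +5 burnt)
Step 3: cell (3,4)='T' (+9 fires, +7 burnt)
Step 4: cell (3,4)='F' (+3 fires, +9 burnt)
  -> target ignites at step 4
Step 5: cell (3,4)='.' (+2 fires, +3 burnt)
Step 6: cell (3,4)='.' (+0 fires, +2 burnt)
  fire out at step 6

4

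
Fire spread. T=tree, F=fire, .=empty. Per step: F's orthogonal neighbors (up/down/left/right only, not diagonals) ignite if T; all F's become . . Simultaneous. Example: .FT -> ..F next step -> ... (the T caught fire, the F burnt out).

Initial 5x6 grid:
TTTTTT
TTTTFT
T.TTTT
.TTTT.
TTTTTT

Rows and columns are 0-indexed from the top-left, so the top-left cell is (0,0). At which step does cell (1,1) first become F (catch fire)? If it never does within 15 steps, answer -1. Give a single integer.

Step 1: cell (1,1)='T' (+4 fires, +1 burnt)
Step 2: cell (1,1)='T' (+6 fires, +4 burnt)
Step 3: cell (1,1)='F' (+5 fires, +6 burnt)
  -> target ignites at step 3
Step 4: cell (1,1)='.' (+5 fires, +5 burnt)
Step 5: cell (1,1)='.' (+4 fires, +5 burnt)
Step 6: cell (1,1)='.' (+1 fires, +4 burnt)
Step 7: cell (1,1)='.' (+1 fires, +1 burnt)
Step 8: cell (1,1)='.' (+0 fires, +1 burnt)
  fire out at step 8

3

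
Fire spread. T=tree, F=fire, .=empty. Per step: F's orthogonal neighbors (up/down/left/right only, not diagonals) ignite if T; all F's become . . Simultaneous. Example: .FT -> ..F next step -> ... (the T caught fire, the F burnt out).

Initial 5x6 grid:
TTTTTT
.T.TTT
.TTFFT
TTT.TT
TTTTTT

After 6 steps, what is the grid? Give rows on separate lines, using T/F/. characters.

Step 1: 5 trees catch fire, 2 burn out
  TTTTTT
  .T.FFT
  .TF..F
  TTT.FT
  TTTTTT
Step 2: 7 trees catch fire, 5 burn out
  TTTFFT
  .T...F
  .F....
  TTF..F
  TTTTFT
Step 3: 7 trees catch fire, 7 burn out
  TTF..F
  .F....
  ......
  TF....
  TTFF.F
Step 4: 3 trees catch fire, 7 burn out
  TF....
  ......
  ......
  F.....
  TF....
Step 5: 2 trees catch fire, 3 burn out
  F.....
  ......
  ......
  ......
  F.....
Step 6: 0 trees catch fire, 2 burn out
  ......
  ......
  ......
  ......
  ......

......
......
......
......
......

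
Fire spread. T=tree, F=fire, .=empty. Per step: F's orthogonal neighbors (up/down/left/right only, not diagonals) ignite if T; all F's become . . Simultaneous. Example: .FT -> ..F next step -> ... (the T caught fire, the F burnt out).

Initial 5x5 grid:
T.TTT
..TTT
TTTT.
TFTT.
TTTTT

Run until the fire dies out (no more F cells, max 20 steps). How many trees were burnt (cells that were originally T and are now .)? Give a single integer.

Answer: 18

Derivation:
Step 1: +4 fires, +1 burnt (F count now 4)
Step 2: +5 fires, +4 burnt (F count now 5)
Step 3: +3 fires, +5 burnt (F count now 3)
Step 4: +3 fires, +3 burnt (F count now 3)
Step 5: +2 fires, +3 burnt (F count now 2)
Step 6: +1 fires, +2 burnt (F count now 1)
Step 7: +0 fires, +1 burnt (F count now 0)
Fire out after step 7
Initially T: 19, now '.': 24
Total burnt (originally-T cells now '.'): 18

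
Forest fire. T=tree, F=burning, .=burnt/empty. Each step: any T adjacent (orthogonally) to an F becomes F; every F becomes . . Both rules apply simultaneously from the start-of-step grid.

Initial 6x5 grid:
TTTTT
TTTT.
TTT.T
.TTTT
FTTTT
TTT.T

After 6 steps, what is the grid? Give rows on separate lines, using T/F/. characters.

Step 1: 2 trees catch fire, 1 burn out
  TTTTT
  TTTT.
  TTT.T
  .TTTT
  .FTTT
  FTT.T
Step 2: 3 trees catch fire, 2 burn out
  TTTTT
  TTTT.
  TTT.T
  .FTTT
  ..FTT
  .FT.T
Step 3: 4 trees catch fire, 3 burn out
  TTTTT
  TTTT.
  TFT.T
  ..FTT
  ...FT
  ..F.T
Step 4: 5 trees catch fire, 4 burn out
  TTTTT
  TFTT.
  F.F.T
  ...FT
  ....F
  ....T
Step 5: 5 trees catch fire, 5 burn out
  TFTTT
  F.FT.
  ....T
  ....F
  .....
  ....F
Step 6: 4 trees catch fire, 5 burn out
  F.FTT
  ...F.
  ....F
  .....
  .....
  .....

F.FTT
...F.
....F
.....
.....
.....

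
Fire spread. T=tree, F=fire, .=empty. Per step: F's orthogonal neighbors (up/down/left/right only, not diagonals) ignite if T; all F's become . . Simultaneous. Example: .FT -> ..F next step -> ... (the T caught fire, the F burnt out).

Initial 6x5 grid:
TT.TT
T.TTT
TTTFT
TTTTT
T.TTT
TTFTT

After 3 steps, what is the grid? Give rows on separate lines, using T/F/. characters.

Step 1: 7 trees catch fire, 2 burn out
  TT.TT
  T.TFT
  TTF.F
  TTTFT
  T.FTT
  TF.FT
Step 2: 9 trees catch fire, 7 burn out
  TT.FT
  T.F.F
  TF...
  TTF.F
  T..FT
  F...F
Step 3: 5 trees catch fire, 9 burn out
  TT..F
  T....
  F....
  TF...
  F...F
  .....

TT..F
T....
F....
TF...
F...F
.....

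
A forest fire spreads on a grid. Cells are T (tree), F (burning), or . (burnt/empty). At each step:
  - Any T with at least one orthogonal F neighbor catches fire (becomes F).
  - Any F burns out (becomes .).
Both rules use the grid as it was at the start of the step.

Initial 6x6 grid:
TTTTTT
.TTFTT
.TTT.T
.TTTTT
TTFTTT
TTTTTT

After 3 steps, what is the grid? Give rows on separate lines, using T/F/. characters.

Step 1: 8 trees catch fire, 2 burn out
  TTTFTT
  .TF.FT
  .TTF.T
  .TFTTT
  TF.FTT
  TTFTTT
Step 2: 11 trees catch fire, 8 burn out
  TTF.FT
  .F...F
  .TF..T
  .F.FTT
  F...FT
  TF.FTT
Step 3: 8 trees catch fire, 11 burn out
  TF...F
  ......
  .F...F
  ....FT
  .....F
  F...FT

TF...F
......
.F...F
....FT
.....F
F...FT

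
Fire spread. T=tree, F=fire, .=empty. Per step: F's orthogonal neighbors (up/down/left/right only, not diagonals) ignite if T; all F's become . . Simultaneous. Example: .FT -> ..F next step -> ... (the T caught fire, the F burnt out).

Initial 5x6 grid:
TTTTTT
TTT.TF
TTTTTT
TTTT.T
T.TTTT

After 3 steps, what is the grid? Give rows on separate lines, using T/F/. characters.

Step 1: 3 trees catch fire, 1 burn out
  TTTTTF
  TTT.F.
  TTTTTF
  TTTT.T
  T.TTTT
Step 2: 3 trees catch fire, 3 burn out
  TTTTF.
  TTT...
  TTTTF.
  TTTT.F
  T.TTTT
Step 3: 3 trees catch fire, 3 burn out
  TTTF..
  TTT...
  TTTF..
  TTTT..
  T.TTTF

TTTF..
TTT...
TTTF..
TTTT..
T.TTTF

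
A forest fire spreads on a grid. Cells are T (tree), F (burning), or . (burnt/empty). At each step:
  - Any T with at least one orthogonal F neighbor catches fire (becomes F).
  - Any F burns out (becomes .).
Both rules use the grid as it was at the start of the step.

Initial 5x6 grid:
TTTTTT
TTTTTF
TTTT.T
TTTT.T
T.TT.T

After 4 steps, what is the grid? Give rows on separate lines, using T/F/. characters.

Step 1: 3 trees catch fire, 1 burn out
  TTTTTF
  TTTTF.
  TTTT.F
  TTTT.T
  T.TT.T
Step 2: 3 trees catch fire, 3 burn out
  TTTTF.
  TTTF..
  TTTT..
  TTTT.F
  T.TT.T
Step 3: 4 trees catch fire, 3 burn out
  TTTF..
  TTF...
  TTTF..
  TTTT..
  T.TT.F
Step 4: 4 trees catch fire, 4 burn out
  TTF...
  TF....
  TTF...
  TTTF..
  T.TT..

TTF...
TF....
TTF...
TTTF..
T.TT..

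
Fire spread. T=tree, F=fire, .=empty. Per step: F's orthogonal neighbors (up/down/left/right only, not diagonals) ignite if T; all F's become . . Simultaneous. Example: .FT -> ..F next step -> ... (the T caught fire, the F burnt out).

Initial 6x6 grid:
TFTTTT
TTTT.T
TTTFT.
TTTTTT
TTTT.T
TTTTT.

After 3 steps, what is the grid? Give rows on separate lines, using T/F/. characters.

Step 1: 7 trees catch fire, 2 burn out
  F.FTTT
  TFTF.T
  TTF.F.
  TTTFTT
  TTTT.T
  TTTTT.
Step 2: 7 trees catch fire, 7 burn out
  ...FTT
  F.F..T
  TF....
  TTF.FT
  TTTF.T
  TTTTT.
Step 3: 6 trees catch fire, 7 burn out
  ....FT
  .....T
  F.....
  TF...F
  TTF..T
  TTTFT.

....FT
.....T
F.....
TF...F
TTF..T
TTTFT.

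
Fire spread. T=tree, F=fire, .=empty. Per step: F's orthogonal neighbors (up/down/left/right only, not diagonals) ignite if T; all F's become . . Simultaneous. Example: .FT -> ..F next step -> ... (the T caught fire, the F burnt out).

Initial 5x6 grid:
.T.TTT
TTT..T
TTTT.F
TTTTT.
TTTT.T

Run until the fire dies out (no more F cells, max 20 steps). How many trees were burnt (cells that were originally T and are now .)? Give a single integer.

Answer: 4

Derivation:
Step 1: +1 fires, +1 burnt (F count now 1)
Step 2: +1 fires, +1 burnt (F count now 1)
Step 3: +1 fires, +1 burnt (F count now 1)
Step 4: +1 fires, +1 burnt (F count now 1)
Step 5: +0 fires, +1 burnt (F count now 0)
Fire out after step 5
Initially T: 22, now '.': 12
Total burnt (originally-T cells now '.'): 4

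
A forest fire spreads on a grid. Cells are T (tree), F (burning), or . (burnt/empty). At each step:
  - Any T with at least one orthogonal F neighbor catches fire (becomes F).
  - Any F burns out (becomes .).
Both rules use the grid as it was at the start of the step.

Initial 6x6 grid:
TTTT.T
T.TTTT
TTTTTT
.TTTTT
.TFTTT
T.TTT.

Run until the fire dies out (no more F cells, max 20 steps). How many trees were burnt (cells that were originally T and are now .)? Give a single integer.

Answer: 28

Derivation:
Step 1: +4 fires, +1 burnt (F count now 4)
Step 2: +5 fires, +4 burnt (F count now 5)
Step 3: +6 fires, +5 burnt (F count now 6)
Step 4: +5 fires, +6 burnt (F count now 5)
Step 5: +5 fires, +5 burnt (F count now 5)
Step 6: +2 fires, +5 burnt (F count now 2)
Step 7: +1 fires, +2 burnt (F count now 1)
Step 8: +0 fires, +1 burnt (F count now 0)
Fire out after step 8
Initially T: 29, now '.': 35
Total burnt (originally-T cells now '.'): 28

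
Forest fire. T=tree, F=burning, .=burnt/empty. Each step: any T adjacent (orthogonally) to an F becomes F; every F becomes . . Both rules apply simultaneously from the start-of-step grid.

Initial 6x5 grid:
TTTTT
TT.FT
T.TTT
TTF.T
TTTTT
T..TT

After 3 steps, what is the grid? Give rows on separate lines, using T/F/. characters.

Step 1: 6 trees catch fire, 2 burn out
  TTTFT
  TT..F
  T.FFT
  TF..T
  TTFTT
  T..TT
Step 2: 6 trees catch fire, 6 burn out
  TTF.F
  TT...
  T...F
  F...T
  TF.FT
  T..TT
Step 3: 6 trees catch fire, 6 burn out
  TF...
  TT...
  F....
  ....F
  F...F
  T..FT

TF...
TT...
F....
....F
F...F
T..FT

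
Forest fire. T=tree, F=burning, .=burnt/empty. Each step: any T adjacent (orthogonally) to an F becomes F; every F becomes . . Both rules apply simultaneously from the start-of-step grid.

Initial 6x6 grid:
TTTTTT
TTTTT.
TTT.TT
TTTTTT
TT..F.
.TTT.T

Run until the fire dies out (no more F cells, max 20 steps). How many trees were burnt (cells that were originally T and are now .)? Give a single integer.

Step 1: +1 fires, +1 burnt (F count now 1)
Step 2: +3 fires, +1 burnt (F count now 3)
Step 3: +3 fires, +3 burnt (F count now 3)
Step 4: +4 fires, +3 burnt (F count now 4)
Step 5: +6 fires, +4 burnt (F count now 6)
Step 6: +5 fires, +6 burnt (F count now 5)
Step 7: +3 fires, +5 burnt (F count now 3)
Step 8: +2 fires, +3 burnt (F count now 2)
Step 9: +0 fires, +2 burnt (F count now 0)
Fire out after step 9
Initially T: 28, now '.': 35
Total burnt (originally-T cells now '.'): 27

Answer: 27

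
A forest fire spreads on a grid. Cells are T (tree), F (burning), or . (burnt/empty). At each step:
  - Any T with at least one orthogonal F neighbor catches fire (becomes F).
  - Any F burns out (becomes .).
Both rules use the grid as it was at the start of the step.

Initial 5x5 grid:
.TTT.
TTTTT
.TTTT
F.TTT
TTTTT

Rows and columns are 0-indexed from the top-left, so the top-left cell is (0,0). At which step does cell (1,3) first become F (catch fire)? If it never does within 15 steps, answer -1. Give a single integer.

Step 1: cell (1,3)='T' (+1 fires, +1 burnt)
Step 2: cell (1,3)='T' (+1 fires, +1 burnt)
Step 3: cell (1,3)='T' (+1 fires, +1 burnt)
Step 4: cell (1,3)='T' (+2 fires, +1 burnt)
Step 5: cell (1,3)='T' (+3 fires, +2 burnt)
Step 6: cell (1,3)='T' (+4 fires, +3 burnt)
Step 7: cell (1,3)='F' (+4 fires, +4 burnt)
  -> target ignites at step 7
Step 8: cell (1,3)='.' (+4 fires, +4 burnt)
Step 9: cell (1,3)='.' (+0 fires, +4 burnt)
  fire out at step 9

7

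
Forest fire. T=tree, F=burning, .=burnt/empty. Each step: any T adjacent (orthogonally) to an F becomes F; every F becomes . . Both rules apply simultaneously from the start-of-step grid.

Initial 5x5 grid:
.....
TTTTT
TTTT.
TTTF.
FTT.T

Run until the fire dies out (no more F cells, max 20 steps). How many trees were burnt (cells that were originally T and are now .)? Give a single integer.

Answer: 14

Derivation:
Step 1: +4 fires, +2 burnt (F count now 4)
Step 2: +5 fires, +4 burnt (F count now 5)
Step 3: +4 fires, +5 burnt (F count now 4)
Step 4: +1 fires, +4 burnt (F count now 1)
Step 5: +0 fires, +1 burnt (F count now 0)
Fire out after step 5
Initially T: 15, now '.': 24
Total burnt (originally-T cells now '.'): 14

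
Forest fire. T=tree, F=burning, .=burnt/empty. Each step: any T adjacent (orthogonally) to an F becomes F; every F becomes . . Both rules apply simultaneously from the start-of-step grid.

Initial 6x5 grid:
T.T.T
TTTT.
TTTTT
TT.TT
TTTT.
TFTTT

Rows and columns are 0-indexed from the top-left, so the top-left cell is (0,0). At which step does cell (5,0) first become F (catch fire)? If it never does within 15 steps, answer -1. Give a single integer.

Step 1: cell (5,0)='F' (+3 fires, +1 burnt)
  -> target ignites at step 1
Step 2: cell (5,0)='.' (+4 fires, +3 burnt)
Step 3: cell (5,0)='.' (+4 fires, +4 burnt)
Step 4: cell (5,0)='.' (+4 fires, +4 burnt)
Step 5: cell (5,0)='.' (+4 fires, +4 burnt)
Step 6: cell (5,0)='.' (+4 fires, +4 burnt)
Step 7: cell (5,0)='.' (+0 fires, +4 burnt)
  fire out at step 7

1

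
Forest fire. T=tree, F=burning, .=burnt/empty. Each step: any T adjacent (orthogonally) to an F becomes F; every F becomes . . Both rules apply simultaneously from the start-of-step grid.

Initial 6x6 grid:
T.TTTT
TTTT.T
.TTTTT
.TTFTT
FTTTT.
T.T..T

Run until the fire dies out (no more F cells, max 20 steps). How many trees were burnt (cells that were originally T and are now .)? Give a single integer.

Answer: 25

Derivation:
Step 1: +6 fires, +2 burnt (F count now 6)
Step 2: +7 fires, +6 burnt (F count now 7)
Step 3: +5 fires, +7 burnt (F count now 5)
Step 4: +4 fires, +5 burnt (F count now 4)
Step 5: +2 fires, +4 burnt (F count now 2)
Step 6: +1 fires, +2 burnt (F count now 1)
Step 7: +0 fires, +1 burnt (F count now 0)
Fire out after step 7
Initially T: 26, now '.': 35
Total burnt (originally-T cells now '.'): 25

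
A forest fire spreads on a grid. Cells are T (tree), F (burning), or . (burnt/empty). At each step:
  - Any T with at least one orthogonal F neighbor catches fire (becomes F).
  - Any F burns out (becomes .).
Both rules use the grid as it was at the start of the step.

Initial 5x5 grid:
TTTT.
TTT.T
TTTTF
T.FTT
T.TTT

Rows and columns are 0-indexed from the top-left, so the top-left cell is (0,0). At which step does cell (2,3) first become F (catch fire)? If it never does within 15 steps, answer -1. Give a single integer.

Step 1: cell (2,3)='F' (+6 fires, +2 burnt)
  -> target ignites at step 1
Step 2: cell (2,3)='.' (+4 fires, +6 burnt)
Step 3: cell (2,3)='.' (+3 fires, +4 burnt)
Step 4: cell (2,3)='.' (+4 fires, +3 burnt)
Step 5: cell (2,3)='.' (+2 fires, +4 burnt)
Step 6: cell (2,3)='.' (+0 fires, +2 burnt)
  fire out at step 6

1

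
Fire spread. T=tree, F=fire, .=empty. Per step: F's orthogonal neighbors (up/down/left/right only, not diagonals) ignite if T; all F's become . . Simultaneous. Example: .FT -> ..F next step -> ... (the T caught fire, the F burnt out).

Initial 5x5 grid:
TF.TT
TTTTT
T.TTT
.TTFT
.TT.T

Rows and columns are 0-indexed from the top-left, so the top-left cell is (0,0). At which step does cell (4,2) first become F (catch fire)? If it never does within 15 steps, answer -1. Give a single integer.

Step 1: cell (4,2)='T' (+5 fires, +2 burnt)
Step 2: cell (4,2)='F' (+8 fires, +5 burnt)
  -> target ignites at step 2
Step 3: cell (4,2)='.' (+4 fires, +8 burnt)
Step 4: cell (4,2)='.' (+1 fires, +4 burnt)
Step 5: cell (4,2)='.' (+0 fires, +1 burnt)
  fire out at step 5

2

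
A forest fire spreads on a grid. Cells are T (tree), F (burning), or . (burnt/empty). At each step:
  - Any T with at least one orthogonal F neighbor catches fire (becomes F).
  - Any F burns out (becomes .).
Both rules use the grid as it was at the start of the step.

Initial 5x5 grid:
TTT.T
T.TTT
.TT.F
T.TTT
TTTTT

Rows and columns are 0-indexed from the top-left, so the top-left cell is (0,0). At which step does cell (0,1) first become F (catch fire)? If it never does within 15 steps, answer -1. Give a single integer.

Step 1: cell (0,1)='T' (+2 fires, +1 burnt)
Step 2: cell (0,1)='T' (+4 fires, +2 burnt)
Step 3: cell (0,1)='T' (+3 fires, +4 burnt)
Step 4: cell (0,1)='T' (+3 fires, +3 burnt)
Step 5: cell (0,1)='F' (+3 fires, +3 burnt)
  -> target ignites at step 5
Step 6: cell (0,1)='.' (+2 fires, +3 burnt)
Step 7: cell (0,1)='.' (+2 fires, +2 burnt)
Step 8: cell (0,1)='.' (+0 fires, +2 burnt)
  fire out at step 8

5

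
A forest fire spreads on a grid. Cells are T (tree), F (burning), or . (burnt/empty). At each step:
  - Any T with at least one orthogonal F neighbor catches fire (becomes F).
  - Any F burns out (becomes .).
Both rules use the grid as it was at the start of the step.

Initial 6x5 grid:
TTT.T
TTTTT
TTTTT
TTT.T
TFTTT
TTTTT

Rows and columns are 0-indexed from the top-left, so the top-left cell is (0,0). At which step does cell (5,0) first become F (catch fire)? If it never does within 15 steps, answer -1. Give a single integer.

Step 1: cell (5,0)='T' (+4 fires, +1 burnt)
Step 2: cell (5,0)='F' (+6 fires, +4 burnt)
  -> target ignites at step 2
Step 3: cell (5,0)='.' (+5 fires, +6 burnt)
Step 4: cell (5,0)='.' (+6 fires, +5 burnt)
Step 5: cell (5,0)='.' (+4 fires, +6 burnt)
Step 6: cell (5,0)='.' (+1 fires, +4 burnt)
Step 7: cell (5,0)='.' (+1 fires, +1 burnt)
Step 8: cell (5,0)='.' (+0 fires, +1 burnt)
  fire out at step 8

2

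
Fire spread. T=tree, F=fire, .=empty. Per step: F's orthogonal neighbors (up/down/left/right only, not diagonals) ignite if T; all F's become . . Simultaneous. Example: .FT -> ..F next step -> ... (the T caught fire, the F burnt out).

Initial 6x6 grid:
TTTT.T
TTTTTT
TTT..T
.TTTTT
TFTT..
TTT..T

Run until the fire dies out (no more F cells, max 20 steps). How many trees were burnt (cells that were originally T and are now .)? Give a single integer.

Step 1: +4 fires, +1 burnt (F count now 4)
Step 2: +5 fires, +4 burnt (F count now 5)
Step 3: +4 fires, +5 burnt (F count now 4)
Step 4: +4 fires, +4 burnt (F count now 4)
Step 5: +4 fires, +4 burnt (F count now 4)
Step 6: +3 fires, +4 burnt (F count now 3)
Step 7: +1 fires, +3 burnt (F count now 1)
Step 8: +1 fires, +1 burnt (F count now 1)
Step 9: +0 fires, +1 burnt (F count now 0)
Fire out after step 9
Initially T: 27, now '.': 35
Total burnt (originally-T cells now '.'): 26

Answer: 26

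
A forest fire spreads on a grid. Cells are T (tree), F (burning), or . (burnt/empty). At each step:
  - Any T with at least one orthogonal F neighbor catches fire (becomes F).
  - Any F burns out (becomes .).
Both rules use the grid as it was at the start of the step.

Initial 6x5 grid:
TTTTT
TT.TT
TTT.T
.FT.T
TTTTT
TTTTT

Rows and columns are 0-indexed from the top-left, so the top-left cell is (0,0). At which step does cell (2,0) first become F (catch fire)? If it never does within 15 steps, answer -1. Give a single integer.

Step 1: cell (2,0)='T' (+3 fires, +1 burnt)
Step 2: cell (2,0)='F' (+6 fires, +3 burnt)
  -> target ignites at step 2
Step 3: cell (2,0)='.' (+5 fires, +6 burnt)
Step 4: cell (2,0)='.' (+4 fires, +5 burnt)
Step 5: cell (2,0)='.' (+3 fires, +4 burnt)
Step 6: cell (2,0)='.' (+3 fires, +3 burnt)
Step 7: cell (2,0)='.' (+1 fires, +3 burnt)
Step 8: cell (2,0)='.' (+0 fires, +1 burnt)
  fire out at step 8

2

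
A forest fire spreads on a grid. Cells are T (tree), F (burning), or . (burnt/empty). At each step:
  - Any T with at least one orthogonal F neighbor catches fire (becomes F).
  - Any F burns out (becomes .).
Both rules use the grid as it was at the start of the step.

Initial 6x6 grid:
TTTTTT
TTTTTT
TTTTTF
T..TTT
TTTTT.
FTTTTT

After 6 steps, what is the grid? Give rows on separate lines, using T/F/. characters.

Step 1: 5 trees catch fire, 2 burn out
  TTTTTT
  TTTTTF
  TTTTF.
  T..TTF
  FTTTT.
  .FTTTT
Step 2: 7 trees catch fire, 5 burn out
  TTTTTF
  TTTTF.
  TTTF..
  F..TF.
  .FTTT.
  ..FTTT
Step 3: 8 trees catch fire, 7 burn out
  TTTTF.
  TTTF..
  FTF...
  ...F..
  ..FTF.
  ...FTT
Step 4: 6 trees catch fire, 8 burn out
  TTTF..
  FTF...
  .F....
  ......
  ...F..
  ....FT
Step 5: 4 trees catch fire, 6 burn out
  FTF...
  .F....
  ......
  ......
  ......
  .....F
Step 6: 1 trees catch fire, 4 burn out
  .F....
  ......
  ......
  ......
  ......
  ......

.F....
......
......
......
......
......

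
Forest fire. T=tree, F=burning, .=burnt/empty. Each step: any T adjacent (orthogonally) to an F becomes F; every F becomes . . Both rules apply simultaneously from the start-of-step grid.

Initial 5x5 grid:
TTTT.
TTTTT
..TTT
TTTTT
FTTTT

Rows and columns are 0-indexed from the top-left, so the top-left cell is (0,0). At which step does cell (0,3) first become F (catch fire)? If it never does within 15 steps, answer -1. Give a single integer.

Step 1: cell (0,3)='T' (+2 fires, +1 burnt)
Step 2: cell (0,3)='T' (+2 fires, +2 burnt)
Step 3: cell (0,3)='T' (+2 fires, +2 burnt)
Step 4: cell (0,3)='T' (+3 fires, +2 burnt)
Step 5: cell (0,3)='T' (+3 fires, +3 burnt)
Step 6: cell (0,3)='T' (+4 fires, +3 burnt)
Step 7: cell (0,3)='F' (+4 fires, +4 burnt)
  -> target ignites at step 7
Step 8: cell (0,3)='.' (+1 fires, +4 burnt)
Step 9: cell (0,3)='.' (+0 fires, +1 burnt)
  fire out at step 9

7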